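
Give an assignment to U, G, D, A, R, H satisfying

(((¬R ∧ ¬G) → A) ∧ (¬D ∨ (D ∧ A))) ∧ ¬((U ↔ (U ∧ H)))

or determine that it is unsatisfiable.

U: True; G: True; D: True; A: True; R: True; H: False

  ((¬R ∧ ¬G) → A) ∧ (¬D ∨ (D ∧ A)) = True
    (¬R ∧ ¬G) → A = True
      ¬R ∧ ¬G = False
        ¬R = False
        ¬G = False
    ¬D ∨ (D ∧ A) = True
      ¬D = False
      D ∧ A = True
  ¬((U ↔ (U ∧ H))) = True
    U ↔ (U ∧ H) = False
      U ∧ H = False
Both conjuncts True, so the formula holds.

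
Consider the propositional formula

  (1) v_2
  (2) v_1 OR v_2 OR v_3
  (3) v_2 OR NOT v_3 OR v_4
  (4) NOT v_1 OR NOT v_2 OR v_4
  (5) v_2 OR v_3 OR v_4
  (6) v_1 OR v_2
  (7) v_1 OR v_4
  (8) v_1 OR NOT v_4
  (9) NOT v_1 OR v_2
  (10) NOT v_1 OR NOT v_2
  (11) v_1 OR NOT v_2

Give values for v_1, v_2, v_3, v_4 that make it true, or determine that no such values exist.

Unsatisfiable — no assignment works.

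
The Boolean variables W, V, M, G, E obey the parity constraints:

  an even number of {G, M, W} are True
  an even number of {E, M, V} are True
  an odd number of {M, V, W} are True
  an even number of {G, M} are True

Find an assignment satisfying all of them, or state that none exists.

W = False, V = False, M = True, G = True, E = True

{G, M, W}: 2 true → even ✓
{E, M, V}: 2 true → even ✓
{M, V, W}: 1 true → odd ✓
{G, M}: 2 true → even ✓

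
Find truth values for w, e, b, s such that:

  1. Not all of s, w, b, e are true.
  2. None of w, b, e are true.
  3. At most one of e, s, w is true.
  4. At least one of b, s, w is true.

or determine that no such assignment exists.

w=F, e=F, b=F, s=T

  (1) {s, w, b, e}: 1/4 true — not all ✓
  (2) {w, b, e}: 0 true — none ✓
  (3) {e, s, w}: 1 true — at most one ✓
  (4) {b, s, w}: 1 true — at least one ✓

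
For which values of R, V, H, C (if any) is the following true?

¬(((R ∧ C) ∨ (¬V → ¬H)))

R: True; V: False; H: True; C: False

  ¬(((R ∧ C) ∨ (¬V → ¬H))) = True
    (R ∧ C) ∨ (¬V → ¬H) = False
      R ∧ C = False
      ¬V → ¬H = False
        ¬V = True
        ¬H = False
The formula evaluates to True.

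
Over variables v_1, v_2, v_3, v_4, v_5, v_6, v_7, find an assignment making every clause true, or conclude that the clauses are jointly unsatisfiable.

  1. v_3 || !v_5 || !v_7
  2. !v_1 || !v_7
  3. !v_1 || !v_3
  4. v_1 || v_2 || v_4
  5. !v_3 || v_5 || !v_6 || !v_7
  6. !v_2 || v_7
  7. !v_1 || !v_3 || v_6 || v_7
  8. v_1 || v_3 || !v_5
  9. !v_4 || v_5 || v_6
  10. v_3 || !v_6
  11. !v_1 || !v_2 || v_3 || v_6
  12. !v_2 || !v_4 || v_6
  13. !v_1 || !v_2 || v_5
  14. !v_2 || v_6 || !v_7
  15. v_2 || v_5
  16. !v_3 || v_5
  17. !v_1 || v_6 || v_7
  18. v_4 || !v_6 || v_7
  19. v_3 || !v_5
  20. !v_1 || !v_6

v_1: False, v_2: True, v_3: True, v_4: False, v_5: True, v_6: True, v_7: True

Try v_1 = True:
  (!v_1 || !v_7) forces v_7 = False.
  (!v_1 || !v_3) forces v_3 = False.
  (!v_2 || v_7) forces v_2 = False.
  (v_3 || !v_6) forces v_6 = False.
  clause (!v_1 || v_6 || v_7) is falsified — backtrack.
So v_1 = False.
Set v_2 = True.
  then (!v_2 || v_7) forces v_7 = True.
  then (!v_2 || v_6 || !v_7) forces v_6 = True.
  then (v_3 || !v_6) forces v_3 = True.
  then (!v_3 || v_5) forces v_5 = True.
Set v_4 = False.
All clauses satisfied.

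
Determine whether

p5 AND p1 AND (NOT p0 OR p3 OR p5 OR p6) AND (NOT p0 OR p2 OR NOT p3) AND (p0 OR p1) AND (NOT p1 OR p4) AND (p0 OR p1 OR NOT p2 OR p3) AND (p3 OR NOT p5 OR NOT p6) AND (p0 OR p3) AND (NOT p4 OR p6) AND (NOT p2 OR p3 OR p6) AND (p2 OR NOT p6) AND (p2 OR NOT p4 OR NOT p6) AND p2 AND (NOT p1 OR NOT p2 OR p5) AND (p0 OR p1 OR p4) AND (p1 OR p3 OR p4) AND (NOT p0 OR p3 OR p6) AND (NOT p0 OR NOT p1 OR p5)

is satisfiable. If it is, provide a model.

Unit clause (p5) forces p5 = True.
Unit clause (p1) forces p1 = True.
In (NOT p1 OR p4) only p4 is left, so p4 = True.
In (NOT p4 OR p6) only p6 is left, so p6 = True.
In (p2 OR NOT p6) only p2 is left, so p2 = True.
In (p3 OR NOT p5 OR NOT p6) only p3 is left, so p3 = True.
Set p0 = True.
All clauses satisfied.

p0 = True, p1 = True, p2 = True, p3 = True, p4 = True, p5 = True, p6 = True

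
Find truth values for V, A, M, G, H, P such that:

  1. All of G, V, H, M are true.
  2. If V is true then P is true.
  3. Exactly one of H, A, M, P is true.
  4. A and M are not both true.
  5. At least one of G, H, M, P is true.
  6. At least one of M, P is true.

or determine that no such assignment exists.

Case V = True:
  (1) forces G = True.
  (1) forces H = True.
  (1) forces M = True.
  Constraint (3) is violated (H=T, M=T) — contradiction.
Case V = False:
  Constraint (1) is violated (V=F) — contradiction.
Both cases fail — unsatisfiable.

Unsatisfiable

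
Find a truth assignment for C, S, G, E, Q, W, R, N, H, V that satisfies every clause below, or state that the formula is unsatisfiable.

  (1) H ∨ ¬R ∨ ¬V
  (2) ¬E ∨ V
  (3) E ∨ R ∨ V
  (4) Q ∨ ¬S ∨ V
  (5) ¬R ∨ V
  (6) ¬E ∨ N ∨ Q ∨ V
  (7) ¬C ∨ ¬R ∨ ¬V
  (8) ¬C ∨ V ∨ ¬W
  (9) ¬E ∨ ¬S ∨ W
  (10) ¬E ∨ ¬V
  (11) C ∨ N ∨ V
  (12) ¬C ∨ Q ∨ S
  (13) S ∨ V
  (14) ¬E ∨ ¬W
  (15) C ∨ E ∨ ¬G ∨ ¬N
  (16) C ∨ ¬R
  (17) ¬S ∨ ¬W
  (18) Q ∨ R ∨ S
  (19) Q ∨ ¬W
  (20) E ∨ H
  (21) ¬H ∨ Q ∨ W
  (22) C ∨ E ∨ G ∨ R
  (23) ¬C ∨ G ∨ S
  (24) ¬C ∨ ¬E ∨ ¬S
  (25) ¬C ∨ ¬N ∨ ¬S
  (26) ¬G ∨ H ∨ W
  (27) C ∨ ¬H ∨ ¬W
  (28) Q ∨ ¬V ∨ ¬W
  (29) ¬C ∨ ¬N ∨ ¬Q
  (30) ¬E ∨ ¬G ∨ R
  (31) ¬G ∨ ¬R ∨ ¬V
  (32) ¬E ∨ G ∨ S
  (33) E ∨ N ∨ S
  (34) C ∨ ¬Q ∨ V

C: True, S: True, G: False, E: False, Q: True, W: False, R: False, N: False, H: True, V: True

Set C = True.
Set S = True.
  then (¬S ∨ ¬W) forces W = False.
  then (¬C ∨ ¬E ∨ ¬S) forces E = False.
  then (¬C ∨ ¬N ∨ ¬S) forces N = False.
  then (E ∨ H) forces H = True.
  then (¬H ∨ Q ∨ W) forces Q = True.
Set G = False.
Try R = True:
  (¬R ∨ V) forces V = True.
  clause (¬C ∨ ¬R ∨ ¬V) is falsified — backtrack.
So R = False.
  then (E ∨ R ∨ V) forces V = True.
All clauses satisfied.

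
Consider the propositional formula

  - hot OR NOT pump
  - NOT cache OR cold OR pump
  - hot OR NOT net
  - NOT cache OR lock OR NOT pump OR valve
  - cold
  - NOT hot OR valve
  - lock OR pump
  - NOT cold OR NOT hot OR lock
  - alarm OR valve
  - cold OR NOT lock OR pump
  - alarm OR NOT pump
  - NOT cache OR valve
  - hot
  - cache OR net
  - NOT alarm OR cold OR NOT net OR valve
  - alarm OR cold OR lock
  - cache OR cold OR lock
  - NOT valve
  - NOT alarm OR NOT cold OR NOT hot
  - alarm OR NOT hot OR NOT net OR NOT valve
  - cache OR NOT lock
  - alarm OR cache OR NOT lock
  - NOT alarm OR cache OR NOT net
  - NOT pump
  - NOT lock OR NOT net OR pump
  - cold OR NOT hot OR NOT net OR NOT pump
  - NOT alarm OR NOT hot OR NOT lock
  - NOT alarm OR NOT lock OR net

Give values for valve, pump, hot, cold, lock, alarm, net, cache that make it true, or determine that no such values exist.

Case valve = True:
  Clause (NOT valve) is falsified — contradiction.
Case valve = False:
  (cold) forces cold = True.
  (NOT hot OR valve) forces hot = False.
  Clause (hot) is falsified — contradiction.
Both cases fail, so the formula is unsatisfiable.

No satisfying assignment exists.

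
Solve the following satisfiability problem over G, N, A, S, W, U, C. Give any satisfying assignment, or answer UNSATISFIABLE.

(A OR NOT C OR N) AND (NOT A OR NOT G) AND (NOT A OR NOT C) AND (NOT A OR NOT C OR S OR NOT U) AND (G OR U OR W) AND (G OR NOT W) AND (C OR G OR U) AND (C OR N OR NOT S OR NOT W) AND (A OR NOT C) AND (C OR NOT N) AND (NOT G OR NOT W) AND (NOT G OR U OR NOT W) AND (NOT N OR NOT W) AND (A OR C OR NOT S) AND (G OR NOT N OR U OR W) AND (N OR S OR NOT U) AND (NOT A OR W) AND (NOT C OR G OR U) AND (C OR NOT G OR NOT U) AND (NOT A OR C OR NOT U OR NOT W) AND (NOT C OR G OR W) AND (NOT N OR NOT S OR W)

G = True; N = False; A = False; S = False; W = False; U = False; C = False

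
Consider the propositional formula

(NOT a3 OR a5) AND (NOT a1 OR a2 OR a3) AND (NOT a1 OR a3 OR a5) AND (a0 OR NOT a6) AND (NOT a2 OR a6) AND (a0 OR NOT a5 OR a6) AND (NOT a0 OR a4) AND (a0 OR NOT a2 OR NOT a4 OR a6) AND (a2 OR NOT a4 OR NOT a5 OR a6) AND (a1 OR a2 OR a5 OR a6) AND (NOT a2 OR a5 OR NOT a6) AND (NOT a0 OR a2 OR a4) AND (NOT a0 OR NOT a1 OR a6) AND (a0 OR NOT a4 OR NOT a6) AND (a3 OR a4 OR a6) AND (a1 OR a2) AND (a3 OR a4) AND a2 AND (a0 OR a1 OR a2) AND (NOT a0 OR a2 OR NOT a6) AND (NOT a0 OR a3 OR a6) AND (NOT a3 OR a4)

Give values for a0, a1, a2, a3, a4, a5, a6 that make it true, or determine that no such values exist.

a0: True, a1: False, a2: True, a3: False, a4: True, a5: True, a6: True

Unit clause (a2) forces a2 = True.
In (NOT a2 OR a6) only a6 is left, so a6 = True.
In (NOT a2 OR a5 OR NOT a6) only a5 is left, so a5 = True.
In (a0 OR NOT a6) only a0 is left, so a0 = True.
In (NOT a0 OR a4) only a4 is left, so a4 = True.
Set a1 = False.
Set a3 = False.
All clauses satisfied.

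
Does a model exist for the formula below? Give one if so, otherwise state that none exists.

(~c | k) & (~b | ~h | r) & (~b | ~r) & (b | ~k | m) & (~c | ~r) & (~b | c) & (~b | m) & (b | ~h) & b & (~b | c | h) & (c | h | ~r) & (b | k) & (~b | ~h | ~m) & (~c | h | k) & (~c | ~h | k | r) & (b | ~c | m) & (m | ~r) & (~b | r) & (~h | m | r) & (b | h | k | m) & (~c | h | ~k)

Case b = True:
  (~b | ~r) forces r = False.
  Clause (~b | r) is falsified — contradiction.
Case b = False:
  Clause (b) is falsified — contradiction.
Both cases fail, so the formula is unsatisfiable.

No satisfying assignment exists.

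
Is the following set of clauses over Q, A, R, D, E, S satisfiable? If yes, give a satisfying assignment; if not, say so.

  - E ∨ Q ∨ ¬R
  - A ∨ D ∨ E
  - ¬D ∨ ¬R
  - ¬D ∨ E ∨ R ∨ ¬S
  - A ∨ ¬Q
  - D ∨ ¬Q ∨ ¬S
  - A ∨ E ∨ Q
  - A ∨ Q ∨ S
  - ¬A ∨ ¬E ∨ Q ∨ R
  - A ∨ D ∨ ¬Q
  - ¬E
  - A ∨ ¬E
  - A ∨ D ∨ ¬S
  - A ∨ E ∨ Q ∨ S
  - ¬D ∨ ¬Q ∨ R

Q=F; A=T; R=F; D=F; E=F; S=T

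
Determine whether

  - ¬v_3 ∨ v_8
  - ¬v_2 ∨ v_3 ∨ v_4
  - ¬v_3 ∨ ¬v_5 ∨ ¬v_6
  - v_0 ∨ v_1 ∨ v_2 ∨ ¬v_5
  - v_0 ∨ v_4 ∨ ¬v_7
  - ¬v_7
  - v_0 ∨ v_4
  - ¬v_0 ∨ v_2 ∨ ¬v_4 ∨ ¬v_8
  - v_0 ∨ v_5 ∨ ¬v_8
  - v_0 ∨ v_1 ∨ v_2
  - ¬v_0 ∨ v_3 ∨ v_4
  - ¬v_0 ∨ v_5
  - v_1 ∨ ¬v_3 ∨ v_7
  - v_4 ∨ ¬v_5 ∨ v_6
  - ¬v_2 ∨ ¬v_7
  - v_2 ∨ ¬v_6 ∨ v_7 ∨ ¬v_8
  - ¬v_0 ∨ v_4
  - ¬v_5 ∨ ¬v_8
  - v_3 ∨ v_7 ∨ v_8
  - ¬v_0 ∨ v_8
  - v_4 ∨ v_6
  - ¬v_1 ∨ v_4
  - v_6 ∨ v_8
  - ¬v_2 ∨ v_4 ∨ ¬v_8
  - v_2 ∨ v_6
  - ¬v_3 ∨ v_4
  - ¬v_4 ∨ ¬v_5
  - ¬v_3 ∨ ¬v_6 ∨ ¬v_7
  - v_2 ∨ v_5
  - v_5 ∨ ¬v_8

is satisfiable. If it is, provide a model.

Case v_8 = True:
  (¬v_7) forces v_7 = False.
  (¬v_5 ∨ ¬v_8) forces v_5 = False.
  Clause (v_5 ∨ ¬v_8) is falsified — contradiction.
Case v_8 = False:
  (¬v_3 ∨ v_8) forces v_3 = False.
  (¬v_7) forces v_7 = False.
  Clause (v_3 ∨ v_7 ∨ v_8) is falsified — contradiction.
Both cases fail, so the formula is unsatisfiable.

No satisfying assignment exists.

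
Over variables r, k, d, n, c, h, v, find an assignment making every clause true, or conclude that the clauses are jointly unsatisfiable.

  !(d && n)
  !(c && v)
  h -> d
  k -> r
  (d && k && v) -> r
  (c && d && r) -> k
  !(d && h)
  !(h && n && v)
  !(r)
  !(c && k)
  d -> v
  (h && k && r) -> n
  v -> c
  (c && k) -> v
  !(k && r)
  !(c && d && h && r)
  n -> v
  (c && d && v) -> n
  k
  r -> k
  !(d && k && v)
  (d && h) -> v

No satisfying assignment exists.

Case r = True:
  Clause (!r) is falsified — contradiction.
Case r = False:
  (!k || r) forces k = False.
  Clause (k) is falsified — contradiction.
Both cases fail, so the formula is unsatisfiable.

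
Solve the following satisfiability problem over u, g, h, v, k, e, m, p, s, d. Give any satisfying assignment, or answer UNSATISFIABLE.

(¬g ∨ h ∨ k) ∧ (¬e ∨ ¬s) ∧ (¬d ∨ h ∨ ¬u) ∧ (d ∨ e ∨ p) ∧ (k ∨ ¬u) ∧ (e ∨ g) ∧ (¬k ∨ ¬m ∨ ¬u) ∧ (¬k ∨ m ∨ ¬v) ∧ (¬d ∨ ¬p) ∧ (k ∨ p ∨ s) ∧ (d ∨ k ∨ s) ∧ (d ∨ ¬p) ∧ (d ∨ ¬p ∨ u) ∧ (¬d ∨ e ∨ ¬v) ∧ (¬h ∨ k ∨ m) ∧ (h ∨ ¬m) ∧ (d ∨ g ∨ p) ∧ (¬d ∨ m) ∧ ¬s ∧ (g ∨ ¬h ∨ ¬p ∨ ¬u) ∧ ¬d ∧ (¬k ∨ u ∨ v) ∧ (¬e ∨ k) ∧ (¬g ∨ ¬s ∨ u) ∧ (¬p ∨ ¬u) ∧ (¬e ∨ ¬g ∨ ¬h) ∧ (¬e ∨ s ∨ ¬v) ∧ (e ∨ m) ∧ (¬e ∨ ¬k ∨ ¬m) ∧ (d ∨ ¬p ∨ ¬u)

u = True, g = True, h = False, v = False, k = True, e = True, m = False, p = False, s = False, d = False

Unit clause (¬s) forces s = False.
Unit clause (¬d) forces d = False.
In (d ∨ k ∨ s) only k is left, so k = True.
In (d ∨ ¬p) only ¬p is left, so p = False.
In (d ∨ g ∨ p) only g is left, so g = True.
In (d ∨ e ∨ p) only e is left, so e = True.
In (¬e ∨ ¬g ∨ ¬h) only ¬h is left, so h = False.
In (¬e ∨ s ∨ ¬v) only ¬v is left, so v = False.
In (¬e ∨ ¬k ∨ ¬m) only ¬m is left, so m = False.
In (¬k ∨ u ∨ v) only u is left, so u = True.
All clauses satisfied.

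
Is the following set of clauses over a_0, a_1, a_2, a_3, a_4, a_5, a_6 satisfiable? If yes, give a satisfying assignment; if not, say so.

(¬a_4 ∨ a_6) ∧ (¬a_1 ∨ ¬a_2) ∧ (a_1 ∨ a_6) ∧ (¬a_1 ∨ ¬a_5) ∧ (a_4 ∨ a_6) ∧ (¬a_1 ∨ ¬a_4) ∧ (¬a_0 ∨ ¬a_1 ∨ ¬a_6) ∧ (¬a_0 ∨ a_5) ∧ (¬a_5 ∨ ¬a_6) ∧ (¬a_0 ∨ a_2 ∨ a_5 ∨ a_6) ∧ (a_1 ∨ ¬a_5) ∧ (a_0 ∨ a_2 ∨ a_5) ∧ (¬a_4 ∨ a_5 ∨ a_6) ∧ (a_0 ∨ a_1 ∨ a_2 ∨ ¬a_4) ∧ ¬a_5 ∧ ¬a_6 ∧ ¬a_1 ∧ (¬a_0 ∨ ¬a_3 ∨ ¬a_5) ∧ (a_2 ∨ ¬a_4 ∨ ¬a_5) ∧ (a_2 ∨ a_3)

Case a_1 = True:
  Clause (¬a_1) is falsified — contradiction.
Case a_1 = False:
  (a_1 ∨ a_6) forces a_6 = True.
  Clause (¬a_6) is falsified — contradiction.
Both cases fail, so the formula is unsatisfiable.

Unsatisfiable — no assignment works.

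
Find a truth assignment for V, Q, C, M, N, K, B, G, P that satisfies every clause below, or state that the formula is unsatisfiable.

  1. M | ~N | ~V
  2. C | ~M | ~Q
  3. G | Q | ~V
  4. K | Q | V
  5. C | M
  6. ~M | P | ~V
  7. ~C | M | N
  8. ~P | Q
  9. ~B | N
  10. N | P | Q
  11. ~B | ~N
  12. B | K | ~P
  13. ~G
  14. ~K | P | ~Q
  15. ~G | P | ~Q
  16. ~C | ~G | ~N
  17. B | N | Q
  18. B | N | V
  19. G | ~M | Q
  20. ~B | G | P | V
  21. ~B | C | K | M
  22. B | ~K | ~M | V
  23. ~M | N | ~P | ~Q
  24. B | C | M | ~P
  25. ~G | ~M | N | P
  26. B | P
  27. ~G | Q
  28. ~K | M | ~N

Unit clause (~G) forces G = False.
Set V = True.
  then (G | Q | ~V) forces Q = True.
Set C = True.
Try M = False:
  (M | ~N | ~V) forces N = False.
  clause (~C | M | N) is falsified — backtrack.
So M = True.
  then (~M | P | ~V) forces P = True.
  then (~M | N | ~P | ~Q) forces N = True.
  then (~B | ~N) forces B = False.
  then (B | K | ~P) forces K = True.
All clauses satisfied.

V = True, Q = True, C = True, M = True, N = True, K = True, B = False, G = False, P = True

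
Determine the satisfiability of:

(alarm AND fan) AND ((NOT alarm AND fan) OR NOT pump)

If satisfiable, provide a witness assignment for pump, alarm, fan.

pump = False, alarm = True, fan = True

  alarm AND fan = True
  (NOT alarm AND fan) OR NOT pump = True
    NOT alarm AND fan = False
      NOT alarm = False
    NOT pump = True
Both conjuncts True, so the formula holds.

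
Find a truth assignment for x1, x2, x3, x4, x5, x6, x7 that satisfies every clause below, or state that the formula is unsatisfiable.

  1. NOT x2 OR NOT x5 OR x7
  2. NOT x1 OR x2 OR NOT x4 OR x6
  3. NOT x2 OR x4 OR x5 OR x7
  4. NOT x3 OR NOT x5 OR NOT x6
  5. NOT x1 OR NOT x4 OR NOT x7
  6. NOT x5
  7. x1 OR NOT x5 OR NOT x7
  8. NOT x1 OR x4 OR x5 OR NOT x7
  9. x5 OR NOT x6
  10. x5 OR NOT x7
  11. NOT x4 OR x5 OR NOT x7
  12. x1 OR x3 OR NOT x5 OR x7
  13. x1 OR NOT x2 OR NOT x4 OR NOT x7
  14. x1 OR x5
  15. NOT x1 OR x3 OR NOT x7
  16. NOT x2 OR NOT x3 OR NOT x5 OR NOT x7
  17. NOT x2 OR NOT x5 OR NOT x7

x1 = True, x2 = False, x3 = False, x4 = False, x5 = False, x6 = False, x7 = False

Unit clause (NOT x5) forces x5 = False.
In (x5 OR NOT x6) only NOT x6 is left, so x6 = False.
In (x5 OR NOT x7) only NOT x7 is left, so x7 = False.
In (x1 OR x5) only x1 is left, so x1 = True.
Set x2 = False.
  then (NOT x1 OR x2 OR NOT x4 OR x6) forces x4 = False.
Set x3 = False.
All clauses satisfied.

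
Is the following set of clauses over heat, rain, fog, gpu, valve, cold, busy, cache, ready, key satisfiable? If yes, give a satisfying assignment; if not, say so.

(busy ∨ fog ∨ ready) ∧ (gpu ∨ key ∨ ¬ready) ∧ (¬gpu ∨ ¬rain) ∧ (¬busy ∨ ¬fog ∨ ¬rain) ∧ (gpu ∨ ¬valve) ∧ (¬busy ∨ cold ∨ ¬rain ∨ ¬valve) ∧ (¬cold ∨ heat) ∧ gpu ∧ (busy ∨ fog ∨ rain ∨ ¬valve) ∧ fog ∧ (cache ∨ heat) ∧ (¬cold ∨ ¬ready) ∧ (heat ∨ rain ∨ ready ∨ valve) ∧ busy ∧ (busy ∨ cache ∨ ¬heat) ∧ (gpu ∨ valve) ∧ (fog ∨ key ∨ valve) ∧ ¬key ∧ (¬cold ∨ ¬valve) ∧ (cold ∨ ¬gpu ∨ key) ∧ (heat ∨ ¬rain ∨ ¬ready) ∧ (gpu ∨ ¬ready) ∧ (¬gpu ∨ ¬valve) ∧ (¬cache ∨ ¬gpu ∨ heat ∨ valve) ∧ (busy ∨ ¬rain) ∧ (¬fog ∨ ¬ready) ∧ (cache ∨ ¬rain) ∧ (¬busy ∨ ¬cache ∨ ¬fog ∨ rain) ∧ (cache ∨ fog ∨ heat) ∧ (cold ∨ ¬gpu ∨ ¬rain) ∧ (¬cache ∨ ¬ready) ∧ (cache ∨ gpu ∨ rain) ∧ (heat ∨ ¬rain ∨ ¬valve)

heat = True, rain = False, fog = True, gpu = True, valve = False, cold = True, busy = True, cache = False, ready = False, key = False

Unit clause (gpu) forces gpu = True.
Unit clause (fog) forces fog = True.
Unit clause (busy) forces busy = True.
Unit clause (¬key) forces key = False.
In (cold ∨ ¬gpu ∨ key) only cold is left, so cold = True.
In (¬gpu ∨ ¬valve) only ¬valve is left, so valve = False.
In (¬fog ∨ ¬ready) only ¬ready is left, so ready = False.
In (¬gpu ∨ ¬rain) only ¬rain is left, so rain = False.
In (¬cold ∨ heat) only heat is left, so heat = True.
In (¬busy ∨ ¬cache ∨ ¬fog ∨ rain) only ¬cache is left, so cache = False.
All clauses satisfied.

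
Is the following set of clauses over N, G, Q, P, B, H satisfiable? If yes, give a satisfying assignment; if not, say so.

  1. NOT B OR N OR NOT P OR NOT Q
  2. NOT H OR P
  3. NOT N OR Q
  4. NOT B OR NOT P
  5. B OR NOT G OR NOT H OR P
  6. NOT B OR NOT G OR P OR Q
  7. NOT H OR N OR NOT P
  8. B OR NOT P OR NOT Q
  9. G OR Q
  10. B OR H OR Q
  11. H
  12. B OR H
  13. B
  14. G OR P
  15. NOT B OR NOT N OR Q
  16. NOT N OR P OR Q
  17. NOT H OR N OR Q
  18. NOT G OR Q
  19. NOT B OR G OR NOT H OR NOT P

UNSATISFIABLE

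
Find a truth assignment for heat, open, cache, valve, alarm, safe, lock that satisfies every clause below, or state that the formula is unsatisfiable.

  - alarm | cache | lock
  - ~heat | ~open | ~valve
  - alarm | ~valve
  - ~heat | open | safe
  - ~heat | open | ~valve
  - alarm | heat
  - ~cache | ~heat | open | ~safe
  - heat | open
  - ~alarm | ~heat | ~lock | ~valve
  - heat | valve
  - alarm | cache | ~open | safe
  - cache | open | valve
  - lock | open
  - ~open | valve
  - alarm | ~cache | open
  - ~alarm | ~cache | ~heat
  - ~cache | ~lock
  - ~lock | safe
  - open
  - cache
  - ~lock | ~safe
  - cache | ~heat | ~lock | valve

heat: False, open: True, cache: True, valve: True, alarm: True, safe: True, lock: False

Unit clause (open) forces open = True.
Unit clause (cache) forces cache = True.
In (~open | valve) only valve is left, so valve = True.
In (~cache | ~lock) only ~lock is left, so lock = False.
In (~heat | ~open | ~valve) only ~heat is left, so heat = False.
In (alarm | ~valve) only alarm is left, so alarm = True.
Set safe = True.
All clauses satisfied.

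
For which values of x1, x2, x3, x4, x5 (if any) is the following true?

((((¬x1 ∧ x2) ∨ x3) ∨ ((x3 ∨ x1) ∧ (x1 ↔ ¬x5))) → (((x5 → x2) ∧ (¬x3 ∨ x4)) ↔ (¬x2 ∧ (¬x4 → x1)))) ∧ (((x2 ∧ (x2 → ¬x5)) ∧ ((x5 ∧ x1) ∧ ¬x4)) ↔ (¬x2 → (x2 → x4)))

The conjunct ((x2 ∧ (x2 → ¬x5)) ∧ ((x5 ∧ x1) ∧ ¬x4)) ↔ (¬x2 → (x2 → x4)) is unsatisfiable on its own:
  x2 = True: simplifies to ¬x5 ∧ ((x5 ∧ x1) ∧ ¬x4).
    x5 = True: the conjunct ¬x5 is False.
    x5 = False: the conjunct x5 is False.
  x2 = False: this becomes (False ∧ ((x5 ∧ x1) ∧ ¬x4)) ↔ (True → True) = False.
So the whole conjunction is unsatisfiable.

Unsatisfiable — no assignment works.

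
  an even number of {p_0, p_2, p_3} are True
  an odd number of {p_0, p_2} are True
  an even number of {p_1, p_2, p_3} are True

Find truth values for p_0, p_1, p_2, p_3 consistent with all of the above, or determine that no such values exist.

p_0=T, p_1=T, p_2=F, p_3=T

{p_0, p_2, p_3}: 2 true → even ✓
{p_0, p_2}: 1 true → odd ✓
{p_1, p_2, p_3}: 2 true → even ✓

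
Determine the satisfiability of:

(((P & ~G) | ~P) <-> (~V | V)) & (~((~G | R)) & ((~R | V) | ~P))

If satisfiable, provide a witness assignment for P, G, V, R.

P = False, G = True, V = True, R = False

  ((P & ~G) | ~P) <-> (~V | V) = True
    (P & ~G) | ~P = True
      P & ~G = False
        ~G = False
      ~P = True
    ~V | V = True
      ~V = False
  ~((~G | R)) & ((~R | V) | ~P) = True
    ~((~G | R)) = True
      ~G | R = False
        ~G = False
    (~R | V) | ~P = True
      ~R | V = True
        ~R = True
      ~P = True
Both conjuncts True, so the formula holds.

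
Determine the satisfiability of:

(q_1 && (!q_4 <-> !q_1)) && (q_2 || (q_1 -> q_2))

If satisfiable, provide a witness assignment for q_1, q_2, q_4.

q_1=T; q_2=T; q_4=T

  q_1 && (!q_4 <-> !q_1) = True
    !q_4 <-> !q_1 = True
      !q_4 = False
      !q_1 = False
  q_2 || (q_1 -> q_2) = True
    q_1 -> q_2 = True
Both conjuncts True, so the formula holds.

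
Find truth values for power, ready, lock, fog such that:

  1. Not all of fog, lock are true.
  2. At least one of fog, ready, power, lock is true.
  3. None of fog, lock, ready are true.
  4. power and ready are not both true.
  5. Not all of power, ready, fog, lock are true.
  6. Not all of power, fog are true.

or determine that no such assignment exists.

power = True, ready = False, lock = False, fog = False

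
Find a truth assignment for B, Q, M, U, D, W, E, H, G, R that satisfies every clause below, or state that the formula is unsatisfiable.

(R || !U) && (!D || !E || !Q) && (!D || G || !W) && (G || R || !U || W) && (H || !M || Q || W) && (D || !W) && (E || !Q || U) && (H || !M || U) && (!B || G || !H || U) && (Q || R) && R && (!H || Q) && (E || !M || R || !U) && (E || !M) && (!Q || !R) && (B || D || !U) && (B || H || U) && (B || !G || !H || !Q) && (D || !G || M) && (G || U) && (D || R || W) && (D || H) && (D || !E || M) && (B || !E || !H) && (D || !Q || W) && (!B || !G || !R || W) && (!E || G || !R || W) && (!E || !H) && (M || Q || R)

B = False; Q = False; M = False; U = True; D = True; W = False; E = False; H = False; G = False; R = True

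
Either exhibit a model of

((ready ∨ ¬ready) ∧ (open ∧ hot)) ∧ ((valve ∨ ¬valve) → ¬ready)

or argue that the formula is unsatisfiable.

hot=T, valve=T, open=T, ready=F

  (ready ∨ ¬ready) ∧ (open ∧ hot) = True
    ready ∨ ¬ready = True
      ¬ready = True
    open ∧ hot = True
  (valve ∨ ¬valve) → ¬ready = True
    valve ∨ ¬valve = True
      ¬valve = False
    ¬ready = True
Both conjuncts True, so the formula holds.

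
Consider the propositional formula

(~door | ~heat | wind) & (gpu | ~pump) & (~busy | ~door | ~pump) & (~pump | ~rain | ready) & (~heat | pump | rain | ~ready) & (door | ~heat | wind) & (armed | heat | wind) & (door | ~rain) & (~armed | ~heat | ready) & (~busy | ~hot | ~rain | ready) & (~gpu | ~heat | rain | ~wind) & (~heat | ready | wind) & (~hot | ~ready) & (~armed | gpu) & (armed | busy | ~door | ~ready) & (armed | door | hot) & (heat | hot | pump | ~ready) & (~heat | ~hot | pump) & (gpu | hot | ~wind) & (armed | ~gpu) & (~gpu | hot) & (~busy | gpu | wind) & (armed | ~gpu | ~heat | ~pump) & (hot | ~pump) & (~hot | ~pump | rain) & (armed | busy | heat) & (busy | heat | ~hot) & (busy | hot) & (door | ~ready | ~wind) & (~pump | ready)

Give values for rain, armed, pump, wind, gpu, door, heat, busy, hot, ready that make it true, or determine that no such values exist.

rain = False; armed = True; pump = False; wind = True; gpu = True; door = False; heat = False; busy = True; hot = True; ready = False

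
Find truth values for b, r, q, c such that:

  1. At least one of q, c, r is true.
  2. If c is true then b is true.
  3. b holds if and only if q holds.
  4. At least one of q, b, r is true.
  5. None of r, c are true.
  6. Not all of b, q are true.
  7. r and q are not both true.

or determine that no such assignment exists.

Case r = True:
  Constraint (5) is violated (r=T) — contradiction.
Case r = False:
  (5) forces c = False.
  (1) with c=F, r=F forces q = True.
  (3) with q=T forces b = True.
  Constraint (6) is violated (b=T, q=T) — contradiction.
Both cases fail — unsatisfiable.

The formula is unsatisfiable.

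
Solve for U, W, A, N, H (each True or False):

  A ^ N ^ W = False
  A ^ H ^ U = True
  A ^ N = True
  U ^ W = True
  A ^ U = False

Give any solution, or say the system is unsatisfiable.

U: False, W: True, A: False, N: True, H: True

A ^ N ^ W = F ^ T ^ T = False ✓
A ^ H ^ U = F ^ T ^ F = True ✓
A ^ N = F ^ T = True ✓
U ^ W = F ^ T = True ✓
A ^ U = F ^ F = False ✓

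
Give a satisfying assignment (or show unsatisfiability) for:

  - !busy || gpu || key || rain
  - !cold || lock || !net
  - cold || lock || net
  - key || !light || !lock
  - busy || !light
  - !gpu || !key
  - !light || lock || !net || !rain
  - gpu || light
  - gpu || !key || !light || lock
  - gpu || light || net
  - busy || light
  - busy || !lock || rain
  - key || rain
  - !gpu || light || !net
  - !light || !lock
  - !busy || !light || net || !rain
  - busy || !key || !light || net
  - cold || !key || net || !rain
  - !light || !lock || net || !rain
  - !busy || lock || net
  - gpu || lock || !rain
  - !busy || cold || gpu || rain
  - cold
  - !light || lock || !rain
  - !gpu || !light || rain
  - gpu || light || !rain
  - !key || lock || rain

Unit clause (cold) forces cold = True.
Try light = True:
  (busy || !light) forces busy = True.
  (!light || !lock) forces lock = False.
  (!cold || lock || !net) forces net = False.
  clause (!busy || lock || net) is falsified — backtrack.
So light = False.
  then (gpu || light) forces gpu = True.
  then (busy || light) forces busy = True.
  then (!gpu || light || !net) forces net = False.
  then (!busy || lock || net) forces lock = True.
  then (!gpu || !key) forces key = False.
  then (key || rain) forces rain = True.
All clauses satisfied.

cold = True, light = False, lock = True, rain = True, busy = True, key = False, net = False, gpu = True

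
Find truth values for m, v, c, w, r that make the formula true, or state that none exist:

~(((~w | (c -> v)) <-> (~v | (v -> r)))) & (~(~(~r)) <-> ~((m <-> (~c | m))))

m = False, v = True, c = False, w = True, r = False

  ~(((~w | (c -> v)) <-> (~v | (v -> r)))) = True
    (~w | (c -> v)) <-> (~v | (v -> r)) = False
      ~w | (c -> v) = True
        ~w = False
        c -> v = True
      ~v | (v -> r) = False
        ~v = False
        v -> r = False
  ~(~(~r)) <-> ~((m <-> (~c | m))) = True
    ~(~(~r)) = True
      ~(~r) = False
        ~r = True
    ~((m <-> (~c | m))) = True
      m <-> (~c | m) = False
        ~c | m = True
          ~c = True
Both conjuncts True, so the formula holds.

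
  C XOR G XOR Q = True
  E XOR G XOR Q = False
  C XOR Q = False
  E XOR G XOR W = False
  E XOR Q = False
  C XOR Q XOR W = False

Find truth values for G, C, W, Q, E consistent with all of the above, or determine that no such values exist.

Adding constraints 1, 2, 3, 5 mod 2: every variable appears an even number of times on the left, so the left side is 0.
But the right sides sum to 1 (mod 2). 0 ≠ 1 — the system is inconsistent.

The formula is unsatisfiable.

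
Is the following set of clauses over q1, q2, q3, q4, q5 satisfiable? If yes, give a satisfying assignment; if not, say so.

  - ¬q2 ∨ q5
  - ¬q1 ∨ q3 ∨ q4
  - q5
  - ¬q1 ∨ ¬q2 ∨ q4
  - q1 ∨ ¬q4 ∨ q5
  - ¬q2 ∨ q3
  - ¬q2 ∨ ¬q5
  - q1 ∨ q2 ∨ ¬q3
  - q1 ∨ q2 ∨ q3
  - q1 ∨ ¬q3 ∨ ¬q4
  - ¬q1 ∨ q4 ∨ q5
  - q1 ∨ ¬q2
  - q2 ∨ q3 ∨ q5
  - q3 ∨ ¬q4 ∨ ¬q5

q1=T, q2=F, q3=T, q4=F, q5=T

Unit clause (q5) forces q5 = True.
In (¬q2 ∨ ¬q5) only ¬q2 is left, so q2 = False.
Set q1 = True.
Try q3 = False:
  (¬q1 ∨ q3 ∨ q4) forces q4 = True.
  clause (q3 ∨ ¬q4 ∨ ¬q5) is falsified — backtrack.
So q3 = True.
Set q4 = False.
All clauses satisfied.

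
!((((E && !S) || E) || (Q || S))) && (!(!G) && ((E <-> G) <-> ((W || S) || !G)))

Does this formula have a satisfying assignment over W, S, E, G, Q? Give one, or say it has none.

W=F, S=F, E=F, G=T, Q=F

  !((((E && !S) || E) || (Q || S))) = True
    ((E && !S) || E) || (Q || S) = False
      (E && !S) || E = False
        E && !S = False
          !S = True
      Q || S = False
  !(!G) && ((E <-> G) <-> ((W || S) || !G)) = True
    !(!G) = True
      !G = False
    (E <-> G) <-> ((W || S) || !G) = True
      E <-> G = False
      (W || S) || !G = False
        W || S = False
        !G = False
Both conjuncts True, so the formula holds.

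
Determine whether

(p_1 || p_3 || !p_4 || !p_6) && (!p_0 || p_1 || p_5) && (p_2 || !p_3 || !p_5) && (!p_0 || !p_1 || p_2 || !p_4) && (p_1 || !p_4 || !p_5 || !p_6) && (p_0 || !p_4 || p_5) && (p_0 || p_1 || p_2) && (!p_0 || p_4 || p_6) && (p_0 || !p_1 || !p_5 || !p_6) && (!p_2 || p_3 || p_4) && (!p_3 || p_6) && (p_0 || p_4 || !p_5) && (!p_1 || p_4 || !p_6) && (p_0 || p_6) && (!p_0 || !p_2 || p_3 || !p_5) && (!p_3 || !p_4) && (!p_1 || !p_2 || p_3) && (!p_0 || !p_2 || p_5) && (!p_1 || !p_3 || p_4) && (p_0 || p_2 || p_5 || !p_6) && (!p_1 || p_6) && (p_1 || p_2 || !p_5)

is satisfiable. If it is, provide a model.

p_0=F; p_1=F; p_2=T; p_3=T; p_4=F; p_5=F; p_6=T

Set p_0 = False.
  then (p_0 || p_6) forces p_6 = True.
Try p_1 = True:
  (p_0 || !p_1 || !p_5 || !p_6) forces p_5 = False.
  (p_0 || !p_4 || p_5) forces p_4 = False.
  clause (!p_1 || p_4 || !p_6) is falsified — backtrack.
So p_1 = False.
  then (p_0 || p_1 || p_2) forces p_2 = True.
Set p_3 = True.
  then (!p_3 || !p_4) forces p_4 = False.
  then (p_0 || p_4 || !p_5) forces p_5 = False.
All clauses satisfied.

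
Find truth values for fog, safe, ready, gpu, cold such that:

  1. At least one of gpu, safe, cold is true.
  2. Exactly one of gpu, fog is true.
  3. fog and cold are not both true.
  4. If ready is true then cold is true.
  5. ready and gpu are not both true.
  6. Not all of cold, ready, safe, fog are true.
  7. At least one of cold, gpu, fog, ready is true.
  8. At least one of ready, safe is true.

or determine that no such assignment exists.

fog=T, safe=T, ready=F, gpu=F, cold=F

  (1) {gpu, safe, cold}: 1 true — at least one ✓
  (2) {gpu, fog}: 1 true — exactly one ✓
  (3) fog=T, cold=F — not both ✓
  (4) ready=F ⇒ cold: vacuous ✓
  (5) ready=F, gpu=F — not both ✓
  (6) {cold, ready, safe, fog}: 2/4 true — not all ✓
  (7) {cold, gpu, fog, ready}: 1 true — at least one ✓
  (8) {ready, safe}: 1 true — at least one ✓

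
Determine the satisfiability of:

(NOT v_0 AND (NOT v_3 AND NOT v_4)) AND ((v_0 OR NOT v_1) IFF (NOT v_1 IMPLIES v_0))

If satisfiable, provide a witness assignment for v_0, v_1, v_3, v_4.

Case v_0 = True: the conjunct NOT v_0 is False.
Case v_0 = False: the formula simplifies to (NOT v_3 AND NOT v_4) AND (NOT v_1 IFF v_1).
  v_1 = True: the conjunct NOT v_1 IFF v_1 becomes NOT True IFF True = False.
  v_1 = False: the conjunct NOT v_1 IFF v_1 becomes NOT False IFF False = False.
Both cases fail — unsatisfiable.

Unsatisfiable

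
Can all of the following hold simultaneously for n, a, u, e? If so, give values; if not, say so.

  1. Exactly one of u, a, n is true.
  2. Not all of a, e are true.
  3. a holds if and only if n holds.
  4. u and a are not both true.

n: False, a: False, u: True, e: False

  (1) {u, a, n}: 1 true — exactly one ✓
  (2) {a, e}: 0/2 true — not all ✓
  (3) a=F, n=F — same ✓
  (4) u=T, a=F — not both ✓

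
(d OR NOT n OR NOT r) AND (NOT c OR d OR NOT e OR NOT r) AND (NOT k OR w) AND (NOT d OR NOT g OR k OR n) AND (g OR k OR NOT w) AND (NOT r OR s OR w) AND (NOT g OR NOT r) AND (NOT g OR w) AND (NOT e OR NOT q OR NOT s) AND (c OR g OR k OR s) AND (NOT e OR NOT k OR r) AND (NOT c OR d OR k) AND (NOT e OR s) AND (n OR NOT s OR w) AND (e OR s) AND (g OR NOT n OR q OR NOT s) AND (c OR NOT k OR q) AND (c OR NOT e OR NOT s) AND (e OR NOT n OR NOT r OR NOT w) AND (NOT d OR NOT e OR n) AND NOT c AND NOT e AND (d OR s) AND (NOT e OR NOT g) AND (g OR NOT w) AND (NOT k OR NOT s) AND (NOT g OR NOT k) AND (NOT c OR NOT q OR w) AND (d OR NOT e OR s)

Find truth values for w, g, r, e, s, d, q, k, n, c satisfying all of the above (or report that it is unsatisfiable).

Unit clause (NOT c) forces c = False.
Unit clause (NOT e) forces e = False.
In (e OR s) only s is left, so s = True.
In (NOT k OR NOT s) only NOT k is left, so k = False.
Set w = True.
  then (g OR k OR NOT w) forces g = True.
  then (NOT g OR NOT r) forces r = False.
Set d = True.
  then (NOT d OR NOT g OR k OR n) forces n = True.
Set q = False.
All clauses satisfied.

w = True; g = True; r = False; e = False; s = True; d = True; q = False; k = False; n = True; c = False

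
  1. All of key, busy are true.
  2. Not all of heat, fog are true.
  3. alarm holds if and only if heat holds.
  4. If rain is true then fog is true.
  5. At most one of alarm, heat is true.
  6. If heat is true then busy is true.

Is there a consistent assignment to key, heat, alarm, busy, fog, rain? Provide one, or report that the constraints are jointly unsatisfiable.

key = True, heat = False, alarm = False, busy = True, fog = False, rain = False

  (1) {key, busy}: all 2 true ✓
  (2) {heat, fog}: 0/2 true — not all ✓
  (3) alarm=F, heat=F — same ✓
  (4) rain=F ⇒ fog: vacuous ✓
  (5) {alarm, heat}: 0 true — at most one ✓
  (6) heat=F ⇒ busy: vacuous ✓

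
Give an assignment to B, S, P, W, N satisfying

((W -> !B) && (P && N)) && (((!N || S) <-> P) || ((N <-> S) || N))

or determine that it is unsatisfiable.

B=F, S=T, P=T, W=F, N=T

  (W -> !B) && (P && N) = True
    W -> !B = True
      !B = True
    P && N = True
  ((!N || S) <-> P) || ((N <-> S) || N) = True
    (!N || S) <-> P = True
      !N || S = True
        !N = False
    (N <-> S) || N = True
      N <-> S = True
Both conjuncts True, so the formula holds.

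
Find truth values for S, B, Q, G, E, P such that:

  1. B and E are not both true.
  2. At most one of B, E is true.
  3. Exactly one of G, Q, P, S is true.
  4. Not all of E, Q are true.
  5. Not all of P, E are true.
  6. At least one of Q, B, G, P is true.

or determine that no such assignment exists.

S = True; B = True; Q = False; G = False; E = False; P = False

  (1) B=T, E=F — not both ✓
  (2) {B, E}: 1 true — at most one ✓
  (3) {G, Q, P, S}: 1 true — exactly one ✓
  (4) {E, Q}: 0/2 true — not all ✓
  (5) {P, E}: 0/2 true — not all ✓
  (6) {Q, B, G, P}: 1 true — at least one ✓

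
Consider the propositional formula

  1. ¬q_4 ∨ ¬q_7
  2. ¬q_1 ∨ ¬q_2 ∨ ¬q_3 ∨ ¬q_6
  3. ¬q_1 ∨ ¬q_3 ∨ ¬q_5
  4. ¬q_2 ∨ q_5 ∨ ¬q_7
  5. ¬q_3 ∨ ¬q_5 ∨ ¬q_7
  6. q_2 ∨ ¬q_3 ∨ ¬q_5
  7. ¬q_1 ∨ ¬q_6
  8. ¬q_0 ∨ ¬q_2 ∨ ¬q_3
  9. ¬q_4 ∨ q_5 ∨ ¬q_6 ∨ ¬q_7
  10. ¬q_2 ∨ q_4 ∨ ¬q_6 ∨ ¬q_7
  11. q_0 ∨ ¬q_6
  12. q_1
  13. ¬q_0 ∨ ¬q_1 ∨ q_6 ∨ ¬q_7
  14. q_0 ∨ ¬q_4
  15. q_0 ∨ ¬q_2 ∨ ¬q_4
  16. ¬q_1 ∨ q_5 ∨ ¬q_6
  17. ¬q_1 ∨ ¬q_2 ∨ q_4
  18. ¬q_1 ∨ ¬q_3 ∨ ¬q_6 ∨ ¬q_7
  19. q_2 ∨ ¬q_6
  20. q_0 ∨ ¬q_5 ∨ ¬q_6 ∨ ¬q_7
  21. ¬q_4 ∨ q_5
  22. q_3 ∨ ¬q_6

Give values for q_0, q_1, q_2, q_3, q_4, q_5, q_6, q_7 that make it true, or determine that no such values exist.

q_0=T; q_1=T; q_2=T; q_3=F; q_4=T; q_5=T; q_6=F; q_7=F

Unit clause (q_1) forces q_1 = True.
In (¬q_1 ∨ ¬q_6) only ¬q_6 is left, so q_6 = False.
Set q_0 = True.
  then (¬q_0 ∨ ¬q_1 ∨ q_6 ∨ ¬q_7) forces q_7 = False.
Set q_2 = True.
  then (¬q_0 ∨ ¬q_2 ∨ ¬q_3) forces q_3 = False.
  then (¬q_1 ∨ ¬q_2 ∨ q_4) forces q_4 = True.
  then (¬q_4 ∨ q_5) forces q_5 = True.
All clauses satisfied.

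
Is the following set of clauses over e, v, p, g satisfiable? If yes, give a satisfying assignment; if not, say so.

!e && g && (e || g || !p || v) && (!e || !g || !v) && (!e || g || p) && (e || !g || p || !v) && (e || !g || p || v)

e = False; v = False; p = True; g = True

Unit clause (!e) forces e = False.
Unit clause (g) forces g = True.
Set v = False.
  then (e || !g || p || v) forces p = True.
Check each clause:
  (!e): !e holds.
  (g): g holds.
  (e || g || !p || v): g holds.
  (!e || !g || !v): !e holds.
  (!e || g || p): !e holds.
  (e || !g || p || !v): p holds.
  (e || !g || p || v): p holds.
All clauses satisfied.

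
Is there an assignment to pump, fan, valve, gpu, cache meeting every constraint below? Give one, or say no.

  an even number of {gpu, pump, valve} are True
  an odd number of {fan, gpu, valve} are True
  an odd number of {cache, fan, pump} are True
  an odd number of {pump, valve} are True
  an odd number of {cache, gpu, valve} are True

pump = True, fan = False, valve = False, gpu = True, cache = False

{gpu, pump, valve}: 2 true → even ✓
{fan, gpu, valve}: 1 true → odd ✓
{cache, fan, pump}: 1 true → odd ✓
{pump, valve}: 1 true → odd ✓
{cache, gpu, valve}: 1 true → odd ✓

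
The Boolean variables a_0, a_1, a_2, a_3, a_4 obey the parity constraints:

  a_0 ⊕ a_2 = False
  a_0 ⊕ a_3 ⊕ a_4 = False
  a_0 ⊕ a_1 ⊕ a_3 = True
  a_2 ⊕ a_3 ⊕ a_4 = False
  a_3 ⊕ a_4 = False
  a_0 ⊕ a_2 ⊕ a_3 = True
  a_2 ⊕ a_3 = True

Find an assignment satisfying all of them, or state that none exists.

a_0 = False, a_1 = False, a_2 = False, a_3 = True, a_4 = True

a_0 ⊕ a_2 = F ⊕ F = False ✓
a_0 ⊕ a_3 ⊕ a_4 = F ⊕ T ⊕ T = False ✓
a_0 ⊕ a_1 ⊕ a_3 = F ⊕ F ⊕ T = True ✓
a_2 ⊕ a_3 ⊕ a_4 = F ⊕ T ⊕ T = False ✓
a_3 ⊕ a_4 = T ⊕ T = False ✓
a_0 ⊕ a_2 ⊕ a_3 = F ⊕ F ⊕ T = True ✓
a_2 ⊕ a_3 = F ⊕ T = True ✓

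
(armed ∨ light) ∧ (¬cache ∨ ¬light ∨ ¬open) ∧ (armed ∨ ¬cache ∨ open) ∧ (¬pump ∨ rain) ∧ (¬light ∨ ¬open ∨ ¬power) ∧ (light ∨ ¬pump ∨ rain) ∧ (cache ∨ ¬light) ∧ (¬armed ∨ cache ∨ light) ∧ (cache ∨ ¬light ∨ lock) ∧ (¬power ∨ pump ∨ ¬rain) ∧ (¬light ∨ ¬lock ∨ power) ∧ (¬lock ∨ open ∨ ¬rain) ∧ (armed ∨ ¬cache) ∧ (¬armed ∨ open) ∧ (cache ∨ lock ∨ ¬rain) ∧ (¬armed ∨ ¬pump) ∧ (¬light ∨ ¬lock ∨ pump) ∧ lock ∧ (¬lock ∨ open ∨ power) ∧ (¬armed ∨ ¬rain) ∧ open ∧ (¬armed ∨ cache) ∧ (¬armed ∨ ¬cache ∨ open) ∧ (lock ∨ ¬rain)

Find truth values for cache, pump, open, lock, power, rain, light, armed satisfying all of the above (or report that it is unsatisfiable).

Unit clause (lock) forces lock = True.
Unit clause (open) forces open = True.
Try cache = False:
  (cache ∨ ¬light) forces light = False.
  (armed ∨ light) forces armed = True.
  clause (¬armed ∨ cache ∨ light) is falsified — backtrack.
So cache = True.
  then (¬cache ∨ ¬light ∨ ¬open) forces light = False.
  then (armed ∨ ¬cache) forces armed = True.
  then (¬armed ∨ ¬pump) forces pump = False.
  then (¬armed ∨ ¬rain) forces rain = False.
Set power = False.
All clauses satisfied.

cache: True, pump: False, open: True, lock: True, power: False, rain: False, light: False, armed: True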